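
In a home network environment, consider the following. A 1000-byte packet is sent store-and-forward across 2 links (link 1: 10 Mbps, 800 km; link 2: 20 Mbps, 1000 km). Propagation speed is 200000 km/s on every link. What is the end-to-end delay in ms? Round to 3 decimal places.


Packet = 1000 bytes = 8000 bits. Store-and-forward: sum (t_trans + t_prop) per link.
Link 1: t_trans = 8000/(10*10^6) s = 0.8000 ms; t_prop = 800/200000 s = 4.0000 ms; subtotal = 4.8000 ms
Link 2: t_trans = 8000/(20*10^6) s = 0.4000 ms; t_prop = 1000/200000 s = 5.0000 ms; subtotal = 5.4000 ms
End-to-end = 4.8000 + 5.4000 = 10.2000 ms -> 10.200 ms (3 dp)

10.200


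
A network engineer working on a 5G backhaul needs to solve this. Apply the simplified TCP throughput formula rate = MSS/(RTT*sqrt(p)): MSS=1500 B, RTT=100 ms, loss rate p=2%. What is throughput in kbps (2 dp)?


Given: MSS = 1500 bytes, RTT = 100 ms, loss = 2%
RTT in seconds = 100 / 1000 = 0.1
Loss rate = 2% = 0.02
sqrt(loss) = sqrt(0.02) = 0.141421356237
Throughput (bytes/s) = 1500 / (0.1 * 0.141421356237) = 106066.0172
Throughput (kbps) = 106066.0172 * 8 / 1000 = 848.528137 -> 848.53 kbps (2 dp)

848.53


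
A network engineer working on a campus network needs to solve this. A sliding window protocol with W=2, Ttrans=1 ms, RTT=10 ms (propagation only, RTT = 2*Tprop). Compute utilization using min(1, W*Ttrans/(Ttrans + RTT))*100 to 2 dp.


Given: W = 2, Ttrans = 1 ms, RTT = 10 ms (= 2 * Tprop, Tprop = 5 ms)
Cycle time = Ttrans + RTT = 1 + 10 = 11 ms (first packet sent until its ACK returns)
W * Ttrans = 2 * 1 = 2 ms of sending per cycle
W * Ttrans / (Ttrans + RTT) = 2 / 11 = 0.181818
U = min(1, 0.181818) = 0.181818
U% = 18.18%

18.18


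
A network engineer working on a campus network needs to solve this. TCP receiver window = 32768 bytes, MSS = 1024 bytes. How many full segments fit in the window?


Given: RWND = 32768 bytes, MSS = 1024 bytes
Full segments = floor(RWND / MSS)
Full segments = floor(32768 / 1024)
Full segments = floor(32.0) = 32

32


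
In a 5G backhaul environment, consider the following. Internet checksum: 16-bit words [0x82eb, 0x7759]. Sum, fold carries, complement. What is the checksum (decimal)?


Given words: [0x82eb, 0x7759]
Step 1: Sum all words
Raw sum = 33515 + 30553 = 64068
One's complement = ~64068 & 0xFFFF = 1467

1467


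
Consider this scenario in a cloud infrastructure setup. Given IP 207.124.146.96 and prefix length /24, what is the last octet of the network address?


Given: IP = 207.124.146.96, prefix = /24
Subnet mask = 255.255.255.0
Last octet of IP: 96
Last octet of mask: 0
Network last octet = 96 AND 0 = 0

0


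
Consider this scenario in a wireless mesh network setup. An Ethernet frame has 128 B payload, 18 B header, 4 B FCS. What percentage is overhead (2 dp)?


Given: payload = 128 B, header = 18 B, trailer = 4 B
Overhead bytes = header + trailer = 18 + 4 = 22
Total frame = payload + overhead = 128 + 22 = 150
Overhead % = 22 / 150 * 100 = 14.6667% -> 14.67% (2 dp)

14.67


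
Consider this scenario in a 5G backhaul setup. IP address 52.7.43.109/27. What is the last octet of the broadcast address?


Given: IP = 52.7.43.109, prefix = /27
Host bits = 32 - 27 = 5
Network last octet = 109 AND mask = 96
Host part size = 2^5 - 1 = 31
Broadcast last octet = 96 OR 31 = 127

127


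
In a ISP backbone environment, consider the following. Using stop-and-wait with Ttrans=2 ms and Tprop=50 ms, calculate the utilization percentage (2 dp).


Given: Ttrans = 2 ms, Tprop = 50 ms
RTT = 2 * Tprop = 2 * 50 = 100 ms
U = Ttrans / (Ttrans + RTT)
U = 2 / (2 + 100)
U = 2 / 102 = 0.019608
U% = 1.96%

1.96


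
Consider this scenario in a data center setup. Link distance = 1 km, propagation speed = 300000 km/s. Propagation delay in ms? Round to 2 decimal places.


Given: distance = 1 km, speed = 300000 km/s
Delay = distance / speed = 1 / 300000 seconds
Delay in ms = 1 * 1000 / 300000
Delay = 0.0033 ms
Rounded to 2 dp = 0.00 ms

0.00


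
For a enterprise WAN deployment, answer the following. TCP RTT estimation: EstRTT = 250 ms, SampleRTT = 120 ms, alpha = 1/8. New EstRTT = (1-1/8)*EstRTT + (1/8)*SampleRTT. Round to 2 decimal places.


Given: EstRTT = 250 ms, SampleRTT = 120 ms, alpha = 1/8
New EstRTT = (1 - alpha) * EstRTT + alpha * SampleRTT
(7/8) * 250 = 218.75
(1/8) * 120 = 15
New EstRTT = 218.75 + 15 = 233.75 ms -> 233.75 ms (2 dp)

233.75


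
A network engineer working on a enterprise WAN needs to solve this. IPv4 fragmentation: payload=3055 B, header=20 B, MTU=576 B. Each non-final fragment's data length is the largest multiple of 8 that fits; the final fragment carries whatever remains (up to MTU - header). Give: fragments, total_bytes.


Max data per non-final fragment = floor((MTU - header)/8)*8 = floor((576 - 20)/8)*8 = floor(556/8)*8 = 552 B
Final fragment needs no 8-byte alignment: it can carry up to MTU - header = 556 B
Non-final fragments needed = ceil((payload - 556) / 552) = ceil(2499/552) = ceil(4.5272) = 5
Number of fragments = 5 + 1 = 6
Fragment sizes (data): 5 * 552 B + 295 B (last, 295 <= 556 OK)
Total bytes sent = payload + n_frags * header = 3055 + 6*20 = 3055 + 120 = 3175 B

6, 3175


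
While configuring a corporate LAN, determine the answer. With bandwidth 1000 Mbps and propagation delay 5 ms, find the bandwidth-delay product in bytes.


Given: bandwidth = 1000 Mbps, delay = 5 ms
BDP in bits = 1000 * 10^6 * 5 / 1000
BDP in bits = 5000000
BDP in bytes = 5000000 / 8 = 625000

625000


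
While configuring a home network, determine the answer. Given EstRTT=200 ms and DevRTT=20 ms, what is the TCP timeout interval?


Given: EstRTT = 200 ms, DevRTT = 20 ms
Timeout = EstRTT + 4 * DevRTT
4 * DevRTT = 4 * 20 = 80
Timeout = 200 + 80 = 280 ms

280


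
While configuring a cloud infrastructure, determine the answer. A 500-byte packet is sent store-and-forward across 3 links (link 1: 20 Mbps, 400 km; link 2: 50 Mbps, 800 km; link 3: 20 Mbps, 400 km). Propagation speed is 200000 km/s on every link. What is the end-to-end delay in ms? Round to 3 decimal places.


Packet = 500 bytes = 4000 bits. Store-and-forward: sum (t_trans + t_prop) per link.
Link 1: t_trans = 4000/(20*10^6) s = 0.2000 ms; t_prop = 400/200000 s = 2.0000 ms; subtotal = 2.2000 ms
Link 2: t_trans = 4000/(50*10^6) s = 0.0800 ms; t_prop = 800/200000 s = 4.0000 ms; subtotal = 4.0800 ms
Link 3: t_trans = 4000/(20*10^6) s = 0.2000 ms; t_prop = 400/200000 s = 2.0000 ms; subtotal = 2.2000 ms
End-to-end = 2.2000 + 4.0800 + 2.2000 = 8.4800 ms -> 8.480 ms (3 dp)

8.480


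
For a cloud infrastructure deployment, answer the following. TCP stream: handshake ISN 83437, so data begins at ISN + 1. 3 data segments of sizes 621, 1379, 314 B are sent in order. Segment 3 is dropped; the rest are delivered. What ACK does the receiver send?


SYN uses sequence number 83437; first data byte = ISN + 1 = 83438.
Segment 1: SEQ = 83438, len = 621 B, covers [83438, 84058]
Segment 2: SEQ = 84059, len = 1379 B, covers [84059, 85437]
Segment 3: SEQ = 85438, len = 314 B, covers [85438, 85751] [LOST]
In-order data received: bytes [83438, 85437] (segments 1..2).
Segment 3 missing -> gap begins at byte 85438.
Cumulative ACK = next expected in-order byte = 83438 + 621 + 1379 = 85438

85438


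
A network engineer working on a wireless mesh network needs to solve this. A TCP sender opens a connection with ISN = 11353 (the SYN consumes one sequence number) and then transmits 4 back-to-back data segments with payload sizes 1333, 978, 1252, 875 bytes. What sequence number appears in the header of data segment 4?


The SYN occupies sequence number ISN = 11353, so the first data byte is ISN + 1 = 11354.
SEQ of data segment i = (ISN + 1) + sum of payload sizes of segments 1..i-1.
Segment 1: SEQ = 11354, payload = 1333 bytes
Segment 2: SEQ = 12687, payload = 978 bytes
Segment 3: SEQ = 13665, payload = 1252 bytes
Segment 4: SEQ = 14917, payload = 875 bytes
SEQ of segment 4 = 11354 + 1333 + 978 + 1252 = 14917

14917


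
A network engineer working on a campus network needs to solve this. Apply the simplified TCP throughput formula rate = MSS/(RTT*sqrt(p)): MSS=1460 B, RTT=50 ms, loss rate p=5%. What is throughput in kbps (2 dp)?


Given: MSS = 1460 bytes, RTT = 50 ms, loss = 5%
RTT in seconds = 50 / 1000 = 0.05
Loss rate = 5% = 0.05
sqrt(loss) = sqrt(0.05) = 0.223606797750
Throughput (bytes/s) = 1460 / (0.05 * 0.223606797750) = 130586.3699
Throughput (kbps) = 130586.3699 * 8 / 1000 = 1044.690959 -> 1044.69 kbps (2 dp)

1044.69


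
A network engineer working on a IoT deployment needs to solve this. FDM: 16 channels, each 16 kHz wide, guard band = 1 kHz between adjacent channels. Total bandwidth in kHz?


Given: 16 channels, 16 kHz each, guard = 1 kHz
Channel bandwidth = 16 * 16 = 256 kHz
Guard bands = 15 gaps * 1 kHz = 15 kHz
Total = 256 + 15 = 271 kHz

271


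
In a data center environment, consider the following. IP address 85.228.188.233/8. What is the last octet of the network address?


Given: IP = 85.228.188.233, prefix = /8
Subnet mask = 255.0.0.0
Last octet of IP: 233
Last octet of mask: 0
Network last octet = 233 AND 0 = 0

0


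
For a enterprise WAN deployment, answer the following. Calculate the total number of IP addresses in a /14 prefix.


Given: CIDR prefix /14
Host bits = 32 - 14 = 18
Total addresses = 2^18 = 262144

262144


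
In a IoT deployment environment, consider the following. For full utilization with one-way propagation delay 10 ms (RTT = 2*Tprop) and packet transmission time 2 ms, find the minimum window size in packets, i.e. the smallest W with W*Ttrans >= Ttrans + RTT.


Given: Ttrans = 2 ms, RTT = 20 ms (= 2 * Tprop, Tprop = 10 ms)
Time until first ACK returns = Ttrans + RTT = 2 + 20 = 22 ms
Need W * Ttrans >= Ttrans + RTT  ->  W >= (Ttrans + RTT) / Ttrans
(Ttrans + RTT) / Ttrans = 22 / 2 = 11
W_min = ceil(11) = 11

11


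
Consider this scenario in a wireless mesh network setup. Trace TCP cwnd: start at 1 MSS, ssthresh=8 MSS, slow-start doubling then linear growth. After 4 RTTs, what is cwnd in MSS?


RTT 0: cwnd = 1 MSS (initial)
RTT 1: cwnd = 2 MSS (slow start, doubled)
RTT 2: cwnd = 4 MSS (slow start, doubled)
RTT 3: cwnd = 8 MSS (slow start, doubled)
RTT 4: cwnd = 9 MSS (congestion avoidance, +1)

9


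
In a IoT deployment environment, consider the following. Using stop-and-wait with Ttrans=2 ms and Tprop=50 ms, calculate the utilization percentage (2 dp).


Given: Ttrans = 2 ms, Tprop = 50 ms
RTT = 2 * Tprop = 2 * 50 = 100 ms
U = Ttrans / (Ttrans + RTT)
U = 2 / (2 + 100)
U = 2 / 102 = 0.019608
U% = 1.96%

1.96


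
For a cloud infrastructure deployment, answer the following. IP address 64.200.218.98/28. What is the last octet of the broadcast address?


Given: IP = 64.200.218.98, prefix = /28
Host bits = 32 - 28 = 4
Network last octet = 98 AND mask = 96
Host part size = 2^4 - 1 = 15
Broadcast last octet = 96 OR 15 = 111

111


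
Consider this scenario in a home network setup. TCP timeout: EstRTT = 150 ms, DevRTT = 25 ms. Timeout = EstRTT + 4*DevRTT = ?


Given: EstRTT = 150 ms, DevRTT = 25 ms
Timeout = EstRTT + 4 * DevRTT
4 * DevRTT = 4 * 25 = 100
Timeout = 150 + 100 = 250 ms

250


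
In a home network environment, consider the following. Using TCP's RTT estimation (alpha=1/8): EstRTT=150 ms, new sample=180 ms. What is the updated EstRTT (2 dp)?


Given: EstRTT = 150 ms, SampleRTT = 180 ms, alpha = 1/8
New EstRTT = (1 - alpha) * EstRTT + alpha * SampleRTT
(7/8) * 150 = 131.25
(1/8) * 180 = 22.5
New EstRTT = 131.25 + 22.5 = 153.75 ms -> 153.75 ms (2 dp)

153.75


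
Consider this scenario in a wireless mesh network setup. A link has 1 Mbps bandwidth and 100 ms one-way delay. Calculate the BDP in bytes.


Given: bandwidth = 1 Mbps, delay = 100 ms
BDP in bits = 1 * 10^6 * 100 / 1000
BDP in bits = 100000
BDP in bytes = 100000 / 8 = 12500

12500


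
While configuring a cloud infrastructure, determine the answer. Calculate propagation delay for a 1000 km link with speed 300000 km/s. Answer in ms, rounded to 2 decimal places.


Given: distance = 1000 km, speed = 300000 km/s
Delay = distance / speed = 1000 / 300000 seconds
Delay in ms = 1000 * 1000 / 300000
Delay = 3.3333 ms
Rounded to 2 dp = 3.33 ms

3.33


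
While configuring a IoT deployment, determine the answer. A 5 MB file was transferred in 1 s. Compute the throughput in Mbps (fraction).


Given: file = 5 MB, time = 1 s
File in Mb = 5 * 8 = 40 Mb
Throughput = 40 / 1 Mbps
Throughput = 40 Mbps

40


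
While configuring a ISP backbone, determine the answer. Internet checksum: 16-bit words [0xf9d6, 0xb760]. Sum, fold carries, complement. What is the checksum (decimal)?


Given words: [0xf9d6, 0xb760]
Step 1: Sum all words
Raw sum = 63958 + 46944 = 110902
Step 2: Fold carry: (45366 + 1) = 45367
One's complement = ~45367 & 0xFFFF = 20168

20168


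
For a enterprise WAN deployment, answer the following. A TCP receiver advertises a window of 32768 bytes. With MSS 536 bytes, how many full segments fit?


Given: RWND = 32768 bytes, MSS = 536 bytes
Full segments = floor(RWND / MSS)
Full segments = floor(32768 / 536)
Full segments = floor(61.1343) = 61

61


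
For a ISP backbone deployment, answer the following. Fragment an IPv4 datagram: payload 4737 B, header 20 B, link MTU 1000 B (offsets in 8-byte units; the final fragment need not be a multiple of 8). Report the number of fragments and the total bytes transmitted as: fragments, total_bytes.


Max data per non-final fragment = floor((MTU - header)/8)*8 = floor((1000 - 20)/8)*8 = floor(980/8)*8 = 976 B
Final fragment needs no 8-byte alignment: it can carry up to MTU - header = 980 B
Non-final fragments needed = ceil((payload - 980) / 976) = ceil(3757/976) = ceil(3.8494) = 4
Number of fragments = 4 + 1 = 5
Fragment sizes (data): 4 * 976 B + 833 B (last, 833 <= 980 OK)
Total bytes sent = payload + n_frags * header = 4737 + 5*20 = 4737 + 100 = 4837 B

5, 4837


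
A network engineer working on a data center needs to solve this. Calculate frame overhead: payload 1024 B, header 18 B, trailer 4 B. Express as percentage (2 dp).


Given: payload = 1024 B, header = 18 B, trailer = 4 B
Overhead bytes = header + trailer = 18 + 4 = 22
Total frame = payload + overhead = 1024 + 22 = 1046
Overhead % = 22 / 1046 * 100 = 2.1033% -> 2.10% (2 dp)

2.10


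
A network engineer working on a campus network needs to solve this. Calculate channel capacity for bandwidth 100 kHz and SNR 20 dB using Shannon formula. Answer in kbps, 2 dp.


Given: B = 100 kHz, SNR = 20 dB
SNR linear = 10^(20/10) = 100
1 + SNR = 101
log2(101) = 6.6582114828
C = 100 * 1000 * 6.6582114828 = 665821.1483 bps
C = 665.821148 kbps -> 665.82 kbps (2 dp)

665.82


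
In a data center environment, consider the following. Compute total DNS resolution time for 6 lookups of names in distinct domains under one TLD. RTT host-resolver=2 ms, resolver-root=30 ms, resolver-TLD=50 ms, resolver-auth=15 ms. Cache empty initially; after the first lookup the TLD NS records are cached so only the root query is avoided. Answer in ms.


Lookup 1 (cold cache): local + root + TLD + auth = 2 + 30 + 50 + 15 = 97 ms
Lookups 2..6 (TLD NS cached -> skip root; new domain -> still ask TLD and auth): local + TLD + auth = 2 + 50 + 15 = 67 ms each
Remaining 5 lookups: 5 * 67 = 335 ms
Total = 97 + 335 = 432 ms

432


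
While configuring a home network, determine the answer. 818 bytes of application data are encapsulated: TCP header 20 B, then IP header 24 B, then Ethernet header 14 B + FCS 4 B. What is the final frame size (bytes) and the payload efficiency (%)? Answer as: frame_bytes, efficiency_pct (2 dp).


TCP segment = 818 + 20 = 838 B
IP packet = 838 + 24 = 862 B
Ethernet frame = 862 + 14 + 4 = 880 B
Efficiency = app / frame = 818 / 880 = 0.929545 = 92.9545% -> 92.95% (2 dp)

880, 92.95


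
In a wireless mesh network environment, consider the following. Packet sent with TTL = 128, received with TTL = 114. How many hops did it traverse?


Given: initial TTL = 128, received TTL = 114
Hops = initial TTL - received TTL
Hops = 128 - 114 = 14

14


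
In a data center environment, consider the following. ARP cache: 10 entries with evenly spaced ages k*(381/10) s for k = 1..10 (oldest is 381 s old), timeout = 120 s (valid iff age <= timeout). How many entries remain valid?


Ages are k * 381/10 s for k = 1..10 (spacing = 38.1000 s).
Entry k is valid iff k * 381/10 <= 120 iff k <= 10 * 120 / 381 = 3.1496
n_valid = floor(3.1496) = 3
(n_stale = 10 - 3 = 7)

3


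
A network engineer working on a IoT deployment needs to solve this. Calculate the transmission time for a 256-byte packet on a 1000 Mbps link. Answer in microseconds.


Given: packet = 256 bytes, bandwidth = 1000 Mbps
Packet in bits = 256 * 8 = 2048 bits
Bandwidth = 1000 * 10^6 = 1000000000 bps
Time = 2048 / 1000000000 seconds
Time in us = 2048 * 10^6 / 1000000000 = 2.048

2.048


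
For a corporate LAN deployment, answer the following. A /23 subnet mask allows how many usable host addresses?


Given: subnet mask /23
Host bits = 32 - 23 = 9
Total addresses = 2^9 = 512
Usable hosts = 512 - 2 (network + broadcast) = 510

510


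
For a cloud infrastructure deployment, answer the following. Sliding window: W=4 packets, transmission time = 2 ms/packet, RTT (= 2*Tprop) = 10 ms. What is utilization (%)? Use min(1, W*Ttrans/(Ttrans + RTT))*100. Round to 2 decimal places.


Given: W = 4, Ttrans = 2 ms, RTT = 10 ms (= 2 * Tprop, Tprop = 5 ms)
Cycle time = Ttrans + RTT = 2 + 10 = 12 ms (first packet sent until its ACK returns)
W * Ttrans = 4 * 2 = 8 ms of sending per cycle
W * Ttrans / (Ttrans + RTT) = 8 / 12 = 0.666667
U = min(1, 0.666667) = 0.666667
U% = 66.67%

66.67


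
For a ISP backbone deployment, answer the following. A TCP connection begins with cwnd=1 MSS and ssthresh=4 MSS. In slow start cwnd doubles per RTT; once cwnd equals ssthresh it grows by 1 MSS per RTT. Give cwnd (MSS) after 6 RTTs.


RTT 0: cwnd = 1 MSS (initial)
RTT 1: cwnd = 2 MSS (slow start, doubled)
RTT 2: cwnd = 4 MSS (slow start, doubled)
RTT 3: cwnd = 5 MSS (congestion avoidance, +1)
RTT 4: cwnd = 6 MSS (congestion avoidance, +1)
RTT 5: cwnd = 7 MSS (congestion avoidance, +1)
RTT 6: cwnd = 8 MSS (congestion avoidance, +1)

8


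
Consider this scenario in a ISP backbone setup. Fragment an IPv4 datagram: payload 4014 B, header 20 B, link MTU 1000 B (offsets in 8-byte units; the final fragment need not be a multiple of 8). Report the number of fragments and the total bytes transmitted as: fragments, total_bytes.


Max data per non-final fragment = floor((MTU - header)/8)*8 = floor((1000 - 20)/8)*8 = floor(980/8)*8 = 976 B
Final fragment needs no 8-byte alignment: it can carry up to MTU - header = 980 B
Non-final fragments needed = ceil((payload - 980) / 976) = ceil(3034/976) = ceil(3.1086) = 4
Number of fragments = 4 + 1 = 5
Fragment sizes (data): 4 * 976 B + 110 B (last, 110 <= 980 OK)
Total bytes sent = payload + n_frags * header = 4014 + 5*20 = 4014 + 100 = 4114 B

5, 4114


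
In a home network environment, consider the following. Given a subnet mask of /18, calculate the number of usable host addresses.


Given: subnet mask /18
Host bits = 32 - 18 = 14
Total addresses = 2^14 = 16384
Usable hosts = 16384 - 2 (network + broadcast) = 16382

16382


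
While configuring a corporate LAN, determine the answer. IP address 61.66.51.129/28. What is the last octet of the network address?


Given: IP = 61.66.51.129, prefix = /28
Subnet mask = 255.255.255.240
Last octet of IP: 129
Last octet of mask: 240
Network last octet = 129 AND 240 = 128

128


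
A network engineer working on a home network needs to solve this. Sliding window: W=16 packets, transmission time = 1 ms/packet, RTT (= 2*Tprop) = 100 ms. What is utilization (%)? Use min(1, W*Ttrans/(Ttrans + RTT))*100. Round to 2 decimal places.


Given: W = 16, Ttrans = 1 ms, RTT = 100 ms (= 2 * Tprop, Tprop = 50 ms)
Cycle time = Ttrans + RTT = 1 + 100 = 101 ms (first packet sent until its ACK returns)
W * Ttrans = 16 * 1 = 16 ms of sending per cycle
W * Ttrans / (Ttrans + RTT) = 16 / 101 = 0.158416
U = min(1, 0.158416) = 0.158416
U% = 15.84%

15.84


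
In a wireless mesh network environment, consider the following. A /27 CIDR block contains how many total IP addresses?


Given: CIDR prefix /27
Host bits = 32 - 27 = 5
Total addresses = 2^5 = 32

32


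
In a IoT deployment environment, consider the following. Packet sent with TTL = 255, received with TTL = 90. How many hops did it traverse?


Given: initial TTL = 255, received TTL = 90
Hops = initial TTL - received TTL
Hops = 255 - 90 = 165

165


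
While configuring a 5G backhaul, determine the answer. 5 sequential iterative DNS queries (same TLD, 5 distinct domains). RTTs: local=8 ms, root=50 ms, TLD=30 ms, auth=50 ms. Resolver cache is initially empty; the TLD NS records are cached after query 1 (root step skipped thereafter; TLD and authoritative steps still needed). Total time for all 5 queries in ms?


Lookup 1 (cold cache): local + root + TLD + auth = 8 + 50 + 30 + 50 = 138 ms
Lookups 2..5 (TLD NS cached -> skip root; new domain -> still ask TLD and auth): local + TLD + auth = 8 + 30 + 50 = 88 ms each
Remaining 4 lookups: 4 * 88 = 352 ms
Total = 138 + 352 = 490 ms

490


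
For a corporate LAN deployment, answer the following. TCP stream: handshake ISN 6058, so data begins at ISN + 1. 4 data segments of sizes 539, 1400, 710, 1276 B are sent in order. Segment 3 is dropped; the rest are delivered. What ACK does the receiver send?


SYN uses sequence number 6058; first data byte = ISN + 1 = 6059.
Segment 1: SEQ = 6059, len = 539 B, covers [6059, 6597]
Segment 2: SEQ = 6598, len = 1400 B, covers [6598, 7997]
Segment 3: SEQ = 7998, len = 710 B, covers [7998, 8707] [LOST]
Segment 4: SEQ = 8708, len = 1276 B, covers [8708, 9983]
In-order data received: bytes [6059, 7997] (segments 1..2).
Segment 3 missing -> gap begins at byte 7998; later segments buffered out of order.
Cumulative ACK = next expected in-order byte = 6059 + 539 + 1400 = 7998

7998


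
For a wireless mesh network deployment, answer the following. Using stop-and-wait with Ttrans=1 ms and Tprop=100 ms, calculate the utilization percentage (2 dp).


Given: Ttrans = 1 ms, Tprop = 100 ms
RTT = 2 * Tprop = 2 * 100 = 200 ms
U = Ttrans / (Ttrans + RTT)
U = 1 / (1 + 200)
U = 1 / 201 = 0.004975
U% = 0.50%

0.50


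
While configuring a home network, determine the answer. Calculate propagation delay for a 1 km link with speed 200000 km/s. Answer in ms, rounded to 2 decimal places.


Given: distance = 1 km, speed = 200000 km/s
Delay = distance / speed = 1 / 200000 seconds
Delay in ms = 1 * 1000 / 200000
Delay = 0.0050 ms
Rounded to 2 dp = 0.01 ms

0.01


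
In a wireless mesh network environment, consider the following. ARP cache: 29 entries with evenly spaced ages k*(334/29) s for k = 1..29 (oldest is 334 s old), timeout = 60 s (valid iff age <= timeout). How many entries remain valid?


Ages are k * 334/29 s for k = 1..29 (spacing = 11.5172 s).
Entry k is valid iff k * 334/29 <= 60 iff k <= 29 * 60 / 334 = 5.2096
n_valid = floor(5.2096) = 5
(n_stale = 29 - 5 = 24)

5


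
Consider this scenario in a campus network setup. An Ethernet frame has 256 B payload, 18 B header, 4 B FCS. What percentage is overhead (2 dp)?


Given: payload = 256 B, header = 18 B, trailer = 4 B
Overhead bytes = header + trailer = 18 + 4 = 22
Total frame = payload + overhead = 256 + 22 = 278
Overhead % = 22 / 278 * 100 = 7.9137% -> 7.91% (2 dp)

7.91


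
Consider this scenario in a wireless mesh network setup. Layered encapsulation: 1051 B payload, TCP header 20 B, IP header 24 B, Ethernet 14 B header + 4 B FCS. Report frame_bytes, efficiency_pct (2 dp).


TCP segment = 1051 + 20 = 1071 B
IP packet = 1071 + 24 = 1095 B
Ethernet frame = 1095 + 14 + 4 = 1113 B
Efficiency = app / frame = 1051 / 1113 = 0.944295 = 94.4295% -> 94.43% (2 dp)

1113, 94.43


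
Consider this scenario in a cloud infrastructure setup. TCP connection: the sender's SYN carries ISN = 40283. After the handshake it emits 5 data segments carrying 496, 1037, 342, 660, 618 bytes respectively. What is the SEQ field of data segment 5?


The SYN occupies sequence number ISN = 40283, so the first data byte is ISN + 1 = 40284.
SEQ of data segment i = (ISN + 1) + sum of payload sizes of segments 1..i-1.
Segment 1: SEQ = 40284, payload = 496 bytes
Segment 2: SEQ = 40780, payload = 1037 bytes
Segment 3: SEQ = 41817, payload = 342 bytes
Segment 4: SEQ = 42159, payload = 660 bytes
Segment 5: SEQ = 42819, payload = 618 bytes
SEQ of segment 5 = 40284 + 496 + 1037 + 342 + 660 = 42819

42819


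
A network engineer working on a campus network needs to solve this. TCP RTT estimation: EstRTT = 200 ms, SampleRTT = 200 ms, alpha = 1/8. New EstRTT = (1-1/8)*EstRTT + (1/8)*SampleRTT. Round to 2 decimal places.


Given: EstRTT = 200 ms, SampleRTT = 200 ms, alpha = 1/8
New EstRTT = (1 - alpha) * EstRTT + alpha * SampleRTT
(7/8) * 200 = 175
(1/8) * 200 = 25
New EstRTT = 175 + 25 = 200 ms -> 200.00 ms (2 dp)

200.00


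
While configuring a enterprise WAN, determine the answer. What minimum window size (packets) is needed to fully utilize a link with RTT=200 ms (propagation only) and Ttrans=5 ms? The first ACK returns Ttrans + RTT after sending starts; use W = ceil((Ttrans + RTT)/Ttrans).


Given: Ttrans = 5 ms, RTT = 200 ms (= 2 * Tprop, Tprop = 100 ms)
Time until first ACK returns = Ttrans + RTT = 5 + 200 = 205 ms
Need W * Ttrans >= Ttrans + RTT  ->  W >= (Ttrans + RTT) / Ttrans
(Ttrans + RTT) / Ttrans = 205 / 5 = 41
W_min = ceil(41) = 41

41


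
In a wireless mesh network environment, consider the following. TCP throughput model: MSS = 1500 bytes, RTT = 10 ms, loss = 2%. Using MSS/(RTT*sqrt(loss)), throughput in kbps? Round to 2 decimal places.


Given: MSS = 1500 bytes, RTT = 10 ms, loss = 2%
RTT in seconds = 10 / 1000 = 0.01
Loss rate = 2% = 0.02
sqrt(loss) = sqrt(0.02) = 0.141421356237
Throughput (bytes/s) = 1500 / (0.01 * 0.141421356237) = 1060660.1718
Throughput (kbps) = 1060660.1718 * 8 / 1000 = 8485.281374 -> 8485.28 kbps (2 dp)

8485.28


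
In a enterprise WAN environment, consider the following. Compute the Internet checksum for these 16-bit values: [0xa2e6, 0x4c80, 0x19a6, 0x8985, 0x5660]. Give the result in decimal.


Given words: [0xa2e6, 0x4c80, 0x19a6, 0x8985, 0x5660]
Step 1: Sum all words
Raw sum = 41702 + 19584 + 6566 + 35205 + 22112 = 125169
Step 2: Fold carry: (59633 + 1) = 59634
One's complement = ~59634 & 0xFFFF = 5901

5901


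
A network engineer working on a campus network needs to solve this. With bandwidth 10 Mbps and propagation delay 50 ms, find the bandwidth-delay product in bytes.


Given: bandwidth = 10 Mbps, delay = 50 ms
BDP in bits = 10 * 10^6 * 50 / 1000
BDP in bits = 500000
BDP in bytes = 500000 / 8 = 62500

62500


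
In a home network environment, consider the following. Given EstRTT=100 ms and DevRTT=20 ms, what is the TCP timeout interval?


Given: EstRTT = 100 ms, DevRTT = 20 ms
Timeout = EstRTT + 4 * DevRTT
4 * DevRTT = 4 * 20 = 80
Timeout = 100 + 80 = 180 ms

180


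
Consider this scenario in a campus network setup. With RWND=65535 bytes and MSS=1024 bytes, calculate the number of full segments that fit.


Given: RWND = 65535 bytes, MSS = 1024 bytes
Full segments = floor(RWND / MSS)
Full segments = floor(65535 / 1024)
Full segments = floor(63.999) = 63

63


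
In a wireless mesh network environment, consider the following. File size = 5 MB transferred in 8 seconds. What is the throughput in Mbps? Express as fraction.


Given: file = 5 MB, time = 8 s
File in Mb = 5 * 8 = 40 Mb
Throughput = 40 / 8 Mbps
Throughput = 5 Mbps

5


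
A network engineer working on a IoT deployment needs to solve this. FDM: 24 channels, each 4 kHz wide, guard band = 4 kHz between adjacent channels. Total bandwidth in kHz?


Given: 24 channels, 4 kHz each, guard = 4 kHz
Channel bandwidth = 24 * 4 = 96 kHz
Guard bands = 23 gaps * 4 kHz = 92 kHz
Total = 96 + 92 = 188 kHz

188


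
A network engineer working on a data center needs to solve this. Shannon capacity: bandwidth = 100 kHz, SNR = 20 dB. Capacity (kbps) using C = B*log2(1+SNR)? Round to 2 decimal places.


Given: B = 100 kHz, SNR = 20 dB
SNR linear = 10^(20/10) = 100
1 + SNR = 101
log2(101) = 6.6582114828
C = 100 * 1000 * 6.6582114828 = 665821.1483 bps
C = 665.821148 kbps -> 665.82 kbps (2 dp)

665.82


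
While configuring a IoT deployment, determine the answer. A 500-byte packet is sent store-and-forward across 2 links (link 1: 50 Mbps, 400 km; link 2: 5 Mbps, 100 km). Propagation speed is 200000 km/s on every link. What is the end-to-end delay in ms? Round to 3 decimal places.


Packet = 500 bytes = 4000 bits. Store-and-forward: sum (t_trans + t_prop) per link.
Link 1: t_trans = 4000/(50*10^6) s = 0.0800 ms; t_prop = 400/200000 s = 2.0000 ms; subtotal = 2.0800 ms
Link 2: t_trans = 4000/(5*10^6) s = 0.8000 ms; t_prop = 100/200000 s = 0.5000 ms; subtotal = 1.3000 ms
End-to-end = 2.0800 + 1.3000 = 3.3800 ms -> 3.380 ms (3 dp)

3.380


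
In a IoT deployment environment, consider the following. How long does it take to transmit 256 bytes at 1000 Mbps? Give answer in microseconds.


Given: packet = 256 bytes, bandwidth = 1000 Mbps
Packet in bits = 256 * 8 = 2048 bits
Bandwidth = 1000 * 10^6 = 1000000000 bps
Time = 2048 / 1000000000 seconds
Time in us = 2048 * 10^6 / 1000000000 = 2.048

2.048


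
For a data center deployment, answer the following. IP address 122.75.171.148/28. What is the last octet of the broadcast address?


Given: IP = 122.75.171.148, prefix = /28
Host bits = 32 - 28 = 4
Network last octet = 148 AND mask = 144
Host part size = 2^4 - 1 = 15
Broadcast last octet = 144 OR 15 = 159

159


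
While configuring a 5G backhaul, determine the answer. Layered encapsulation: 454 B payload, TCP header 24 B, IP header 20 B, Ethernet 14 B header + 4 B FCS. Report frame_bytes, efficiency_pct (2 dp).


TCP segment = 454 + 24 = 478 B
IP packet = 478 + 20 = 498 B
Ethernet frame = 498 + 14 + 4 = 516 B
Efficiency = app / frame = 454 / 516 = 0.879845 = 87.9845% -> 87.98% (2 dp)

516, 87.98


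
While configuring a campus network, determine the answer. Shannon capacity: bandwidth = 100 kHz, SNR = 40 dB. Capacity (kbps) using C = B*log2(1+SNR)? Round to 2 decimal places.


Given: B = 100 kHz, SNR = 40 dB
SNR linear = 10^(40/10) = 10000
1 + SNR = 10001
log2(10001) = 13.2878566418
C = 100 * 1000 * 13.2878566418 = 1328785.6642 bps
C = 1328.785664 kbps -> 1328.79 kbps (2 dp)

1328.79


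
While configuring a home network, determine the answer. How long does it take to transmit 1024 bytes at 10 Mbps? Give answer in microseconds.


Given: packet = 1024 bytes, bandwidth = 10 Mbps
Packet in bits = 1024 * 8 = 8192 bits
Bandwidth = 10 * 10^6 = 10000000 bps
Time = 8192 / 10000000 seconds
Time in us = 8192 * 10^6 / 10000000 = 819.2

819.2


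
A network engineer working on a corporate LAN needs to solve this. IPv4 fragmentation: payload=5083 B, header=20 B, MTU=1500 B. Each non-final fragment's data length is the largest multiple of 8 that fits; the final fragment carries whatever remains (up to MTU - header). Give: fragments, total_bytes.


Max data per non-final fragment = floor((MTU - header)/8)*8 = floor((1500 - 20)/8)*8 = floor(1480/8)*8 = 1480 B
Final fragment needs no 8-byte alignment: it can carry up to MTU - header = 1480 B
Non-final fragments needed = ceil((payload - 1480) / 1480) = ceil(3603/1480) = ceil(2.4345) = 3
Number of fragments = 3 + 1 = 4
Fragment sizes (data): 3 * 1480 B + 643 B (last, 643 <= 1480 OK)
Total bytes sent = payload + n_frags * header = 5083 + 4*20 = 5083 + 80 = 5163 B

4, 5163


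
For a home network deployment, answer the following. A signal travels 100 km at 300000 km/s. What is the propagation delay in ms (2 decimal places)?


Given: distance = 100 km, speed = 300000 km/s
Delay = distance / speed = 100 / 300000 seconds
Delay in ms = 100 * 1000 / 300000
Delay = 0.3333 ms
Rounded to 2 dp = 0.33 ms

0.33


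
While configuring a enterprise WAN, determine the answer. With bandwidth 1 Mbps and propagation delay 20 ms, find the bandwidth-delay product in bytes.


Given: bandwidth = 1 Mbps, delay = 20 ms
BDP in bits = 1 * 10^6 * 20 / 1000
BDP in bits = 20000
BDP in bytes = 20000 / 8 = 2500

2500


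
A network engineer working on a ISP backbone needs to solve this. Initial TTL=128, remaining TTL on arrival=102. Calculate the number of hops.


Given: initial TTL = 128, received TTL = 102
Hops = initial TTL - received TTL
Hops = 128 - 102 = 26

26


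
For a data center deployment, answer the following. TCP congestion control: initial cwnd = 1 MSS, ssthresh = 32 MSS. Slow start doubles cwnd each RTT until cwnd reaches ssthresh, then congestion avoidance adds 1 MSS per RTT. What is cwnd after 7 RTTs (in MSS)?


RTT 0: cwnd = 1 MSS (initial)
RTT 1: cwnd = 2 MSS (slow start, doubled)
RTT 2: cwnd = 4 MSS (slow start, doubled)
RTT 3: cwnd = 8 MSS (slow start, doubled)
RTT 4: cwnd = 16 MSS (slow start, doubled)
RTT 5: cwnd = 32 MSS (slow start, doubled)
RTT 6: cwnd = 33 MSS (congestion avoidance, +1)
RTT 7: cwnd = 34 MSS (congestion avoidance, +1)

34


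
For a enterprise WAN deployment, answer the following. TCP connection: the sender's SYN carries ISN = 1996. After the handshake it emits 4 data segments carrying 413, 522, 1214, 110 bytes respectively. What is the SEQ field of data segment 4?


The SYN occupies sequence number ISN = 1996, so the first data byte is ISN + 1 = 1997.
SEQ of data segment i = (ISN + 1) + sum of payload sizes of segments 1..i-1.
Segment 1: SEQ = 1997, payload = 413 bytes
Segment 2: SEQ = 2410, payload = 522 bytes
Segment 3: SEQ = 2932, payload = 1214 bytes
Segment 4: SEQ = 4146, payload = 110 bytes
SEQ of segment 4 = 1997 + 413 + 522 + 1214 = 4146

4146


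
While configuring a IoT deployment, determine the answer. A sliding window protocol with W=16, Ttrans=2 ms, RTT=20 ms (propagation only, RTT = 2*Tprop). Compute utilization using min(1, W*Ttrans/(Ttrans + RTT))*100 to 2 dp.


Given: W = 16, Ttrans = 2 ms, RTT = 20 ms (= 2 * Tprop, Tprop = 10 ms)
Cycle time = Ttrans + RTT = 2 + 20 = 22 ms (first packet sent until its ACK returns)
W * Ttrans = 16 * 2 = 32 ms of sending per cycle
W * Ttrans / (Ttrans + RTT) = 32 / 22 = 1.454545
U = min(1, 1.454545) = 1.000000
U% = 100.00%

100.00


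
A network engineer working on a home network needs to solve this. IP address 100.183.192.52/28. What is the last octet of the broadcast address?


Given: IP = 100.183.192.52, prefix = /28
Host bits = 32 - 28 = 4
Network last octet = 52 AND mask = 48
Host part size = 2^4 - 1 = 15
Broadcast last octet = 48 OR 15 = 63

63


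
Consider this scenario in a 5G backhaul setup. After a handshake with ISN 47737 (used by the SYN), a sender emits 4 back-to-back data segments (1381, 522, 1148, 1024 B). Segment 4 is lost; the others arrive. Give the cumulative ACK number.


SYN uses sequence number 47737; first data byte = ISN + 1 = 47738.
Segment 1: SEQ = 47738, len = 1381 B, covers [47738, 49118]
Segment 2: SEQ = 49119, len = 522 B, covers [49119, 49640]
Segment 3: SEQ = 49641, len = 1148 B, covers [49641, 50788]
Segment 4: SEQ = 50789, len = 1024 B, covers [50789, 51812] [LOST]
In-order data received: bytes [47738, 50788] (segments 1..3).
Segment 4 missing -> gap begins at byte 50789.
Cumulative ACK = next expected in-order byte = 47738 + 1381 + 522 + 1148 = 50789

50789


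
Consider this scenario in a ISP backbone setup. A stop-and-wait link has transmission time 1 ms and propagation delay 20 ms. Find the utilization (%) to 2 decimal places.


Given: Ttrans = 1 ms, Tprop = 20 ms
RTT = 2 * Tprop = 2 * 20 = 40 ms
U = Ttrans / (Ttrans + RTT)
U = 1 / (1 + 40)
U = 1 / 41 = 0.02439
U% = 2.44%

2.44


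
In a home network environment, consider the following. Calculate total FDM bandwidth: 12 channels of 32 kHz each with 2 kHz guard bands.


Given: 12 channels, 32 kHz each, guard = 2 kHz
Channel bandwidth = 12 * 32 = 384 kHz
Guard bands = 11 gaps * 2 kHz = 22 kHz
Total = 384 + 22 = 406 kHz

406


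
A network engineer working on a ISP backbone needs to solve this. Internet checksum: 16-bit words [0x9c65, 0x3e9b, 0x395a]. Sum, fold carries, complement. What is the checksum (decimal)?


Given words: [0x9c65, 0x3e9b, 0x395a]
Step 1: Sum all words
Raw sum = 40037 + 16027 + 14682 = 70746
Step 2: Fold carry: (5210 + 1) = 5211
One's complement = ~5211 & 0xFFFF = 60324

60324


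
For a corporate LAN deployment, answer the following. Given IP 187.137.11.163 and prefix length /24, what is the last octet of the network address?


Given: IP = 187.137.11.163, prefix = /24
Subnet mask = 255.255.255.0
Last octet of IP: 163
Last octet of mask: 0
Network last octet = 163 AND 0 = 0

0


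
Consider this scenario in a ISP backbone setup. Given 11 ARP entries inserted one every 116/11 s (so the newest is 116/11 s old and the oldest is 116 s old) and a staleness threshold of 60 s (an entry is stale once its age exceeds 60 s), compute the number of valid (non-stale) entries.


Ages are k * 116/11 s for k = 1..11 (spacing = 10.5455 s).
Entry k is valid iff k * 116/11 <= 60 iff k <= 11 * 60 / 116 = 5.6897
n_valid = floor(5.6897) = 5
(n_stale = 11 - 5 = 6)

5


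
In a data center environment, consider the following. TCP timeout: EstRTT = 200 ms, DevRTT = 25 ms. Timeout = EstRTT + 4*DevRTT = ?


Given: EstRTT = 200 ms, DevRTT = 25 ms
Timeout = EstRTT + 4 * DevRTT
4 * DevRTT = 4 * 25 = 100
Timeout = 200 + 100 = 300 ms

300


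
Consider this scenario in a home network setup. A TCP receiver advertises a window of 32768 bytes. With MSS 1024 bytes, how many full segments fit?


Given: RWND = 32768 bytes, MSS = 1024 bytes
Full segments = floor(RWND / MSS)
Full segments = floor(32768 / 1024)
Full segments = floor(32.0) = 32

32


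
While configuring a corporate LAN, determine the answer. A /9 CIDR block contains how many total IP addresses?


Given: CIDR prefix /9
Host bits = 32 - 9 = 23
Total addresses = 2^23 = 8388608

8388608


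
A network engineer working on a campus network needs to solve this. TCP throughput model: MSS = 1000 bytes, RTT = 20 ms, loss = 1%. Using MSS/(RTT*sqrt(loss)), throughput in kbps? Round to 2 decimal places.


Given: MSS = 1000 bytes, RTT = 20 ms, loss = 1%
RTT in seconds = 20 / 1000 = 0.02
Loss rate = 1% = 0.01
sqrt(loss) = sqrt(0.01) = 0.1
Throughput (bytes/s) = 1000 / (0.02 * 0.1) = 500000.0000
Throughput (kbps) = 500000.0000 * 8 / 1000 = 4000.000000 -> 4000.00 kbps (2 dp)

4000.00


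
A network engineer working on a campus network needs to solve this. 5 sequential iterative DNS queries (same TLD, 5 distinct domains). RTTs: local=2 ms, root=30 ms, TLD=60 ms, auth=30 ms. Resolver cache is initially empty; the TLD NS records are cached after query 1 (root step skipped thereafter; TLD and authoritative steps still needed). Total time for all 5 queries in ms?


Lookup 1 (cold cache): local + root + TLD + auth = 2 + 30 + 60 + 30 = 122 ms
Lookups 2..5 (TLD NS cached -> skip root; new domain -> still ask TLD and auth): local + TLD + auth = 2 + 60 + 30 = 92 ms each
Remaining 4 lookups: 4 * 92 = 368 ms
Total = 122 + 368 = 490 ms

490


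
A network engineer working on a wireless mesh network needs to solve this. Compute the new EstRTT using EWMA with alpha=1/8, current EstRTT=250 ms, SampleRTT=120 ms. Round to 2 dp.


Given: EstRTT = 250 ms, SampleRTT = 120 ms, alpha = 1/8
New EstRTT = (1 - alpha) * EstRTT + alpha * SampleRTT
(7/8) * 250 = 218.75
(1/8) * 120 = 15
New EstRTT = 218.75 + 15 = 233.75 ms -> 233.75 ms (2 dp)

233.75


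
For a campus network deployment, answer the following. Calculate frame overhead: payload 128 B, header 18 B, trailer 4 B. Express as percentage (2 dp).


Given: payload = 128 B, header = 18 B, trailer = 4 B
Overhead bytes = header + trailer = 18 + 4 = 22
Total frame = payload + overhead = 128 + 22 = 150
Overhead % = 22 / 150 * 100 = 14.6667% -> 14.67% (2 dp)

14.67
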